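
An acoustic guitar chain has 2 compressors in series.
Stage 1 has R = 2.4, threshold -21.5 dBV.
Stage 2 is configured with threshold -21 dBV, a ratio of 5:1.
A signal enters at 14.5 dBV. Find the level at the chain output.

-18.1 dBV

Stage 1: overshoot 36 dB → 36/2.4 = 15 dB → -6.5 dBV.
Stage 2: 14.5 dB above -21 dBV, reduced 5:1 to 2.9 dB above → -18.1 dBV.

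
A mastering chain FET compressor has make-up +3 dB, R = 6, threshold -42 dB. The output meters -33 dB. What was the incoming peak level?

Stripping the +3 dB make-up gives -36 dB at the gain stage.
That's 6 dB above the -42 dB threshold.
Input overshoot = R × output overshoot = 36 dB → input = -42 + 36 = -6 dB.

-6 dB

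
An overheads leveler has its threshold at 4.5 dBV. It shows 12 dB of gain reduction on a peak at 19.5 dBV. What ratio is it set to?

5:1

Input overshoot = 19.5 − 4.5 = 15 dB.
Output overshoot = 15 − 12 = 3 dB.
Ratio = input overshoot / output overshoot = 15 / 3 = 5.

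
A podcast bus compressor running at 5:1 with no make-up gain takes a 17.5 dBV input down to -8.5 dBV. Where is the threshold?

Input is 32.5 dB above T (since output overshoot × R = input overshoot: (-8.5 − T)·5 = 17.5 − T gives T = -15 dBV).
Check: -15 + (17.5 − (-15))/5 = -15 + 6.5 = -8.5 dBV. ✓

-15 dBV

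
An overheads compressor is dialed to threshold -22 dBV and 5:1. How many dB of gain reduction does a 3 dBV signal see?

20 dB

The signal is 25 dB above threshold.
After 5:1 compression the overshoot becomes 25/5 = 5 dB.
GR = overshoot in − overshoot out = 25 − 5 = 20 dB.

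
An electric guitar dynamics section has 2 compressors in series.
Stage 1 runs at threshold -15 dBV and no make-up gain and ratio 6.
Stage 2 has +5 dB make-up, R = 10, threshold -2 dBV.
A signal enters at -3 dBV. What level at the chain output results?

-8 dBV

Stage 1: overshoot 12 dB → 12/6 = 2 dB → -13 dBV.
Stage 2: -13 dBV is at or below the -2 dBV threshold — no compression; make-up brings it to -8 dBV.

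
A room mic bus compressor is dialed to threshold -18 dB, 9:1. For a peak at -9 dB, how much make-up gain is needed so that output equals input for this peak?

8 dB

Without make-up, output = threshold + overshoot/9 = -18 + 1 = -17 dB.
Gap to target: 8 dB.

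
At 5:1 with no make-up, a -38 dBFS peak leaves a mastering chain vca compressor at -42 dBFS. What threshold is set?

-43 dBFS

Let T be the threshold. Output overshoot = (input overshoot)/R, so -42 − T = (-38 − T)/5.
5·(-42 − T) = -38 − T → 4·T = -210 − (-38) = -172.
T = -172/4 = -43 dBFS.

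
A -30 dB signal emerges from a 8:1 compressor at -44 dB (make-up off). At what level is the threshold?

-46 dB

Let T be the threshold. Output overshoot = (input overshoot)/R, so -44 − T = (-30 − T)/8.
8·(-44 − T) = -30 − T → 7·T = -352 − (-30) = -322.
T = -322/7 = -46 dB.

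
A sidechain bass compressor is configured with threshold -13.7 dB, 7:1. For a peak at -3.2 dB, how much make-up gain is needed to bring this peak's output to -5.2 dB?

Overshoot 10.5 dB → 10.5/7 = 1.5 dB after compression, so the compressed level is -13.7 + 1.5 = -12.2 dB.
Make-up = target − compressed = -5.2 − (-12.2) = 7 dB.

7 dB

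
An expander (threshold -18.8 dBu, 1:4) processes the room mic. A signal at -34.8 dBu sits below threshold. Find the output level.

The input is 16 dB below the -18.8 dBu threshold.
A 1:4 expander multiplies undershoot by 4: 16 × 4 = 64 dB below threshold.
Output = -18.8 − 64 = -82.8 dBu.

-82.8 dBu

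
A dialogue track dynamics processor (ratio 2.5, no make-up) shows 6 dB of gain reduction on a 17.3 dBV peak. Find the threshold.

7.3 dBV

Gain reduction = 17.3 − 11.3 = 6 dB; output overshoot = GR / (R − 1) = 6 / 1.5 = 4 dB.
Threshold = output − output overshoot = 11.3 − 4 = 7.3 dBV.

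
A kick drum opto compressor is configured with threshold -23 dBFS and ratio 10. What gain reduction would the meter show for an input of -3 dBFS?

18 dB

-3 dBFS exceeds the threshold by 20 dB.
After 10:1 compression the overshoot becomes 20/10 = 2 dB.
GR = overshoot in − overshoot out = 20 − 2 = 18 dB.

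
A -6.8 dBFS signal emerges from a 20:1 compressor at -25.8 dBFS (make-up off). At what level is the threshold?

Gain reduction = -6.8 − (-25.8) = 19 dB; output overshoot = GR / (R − 1) = 19 / 19 = 1 dB.
Threshold = output − output overshoot = -25.8 − 1 = -26.8 dBFS.

-26.8 dBFS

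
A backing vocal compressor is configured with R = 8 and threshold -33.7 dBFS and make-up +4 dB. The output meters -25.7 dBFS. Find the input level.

Remove make-up: -25.7 − 4 = -29.7 dBFS.
The compressed level sits -29.7 − (-33.7) = 4 dB over threshold.
Input overshoot = R × output overshoot = 32 dB → input = -33.7 + 32 = -1.7 dBFS.

-1.7 dBFS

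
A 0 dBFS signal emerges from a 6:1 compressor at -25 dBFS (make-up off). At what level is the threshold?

-30 dBFS

Input is 30 dB above T (since output overshoot × R = input overshoot: (-25 − T)·6 = 0 − T gives T = -30 dBFS).
Check: -30 + (0 − (-30))/6 = -30 + 5 = -25 dBFS. ✓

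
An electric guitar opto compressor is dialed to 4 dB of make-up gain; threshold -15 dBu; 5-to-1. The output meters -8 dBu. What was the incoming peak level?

Stripping the +4 dB make-up gives -12 dBu at the gain stage.
Post-compression overshoot = -12 − (-15) = 3 dB.
Input overshoot = R × output overshoot = 15 dB → input = -15 + 15 = 0 dBu.

0 dBu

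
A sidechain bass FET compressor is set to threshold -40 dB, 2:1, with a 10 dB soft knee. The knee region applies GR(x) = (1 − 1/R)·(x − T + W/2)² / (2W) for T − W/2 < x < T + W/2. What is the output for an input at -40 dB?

-40.625 dB

x − T + W/2 = -40 − (-40) + 5 = 5.
GR = (1 − 1/2) × 5² / 20 = 0.5 × 25 / 20 = 0.625 dB.
Output = -40 − 0.625 = -40.625 dB.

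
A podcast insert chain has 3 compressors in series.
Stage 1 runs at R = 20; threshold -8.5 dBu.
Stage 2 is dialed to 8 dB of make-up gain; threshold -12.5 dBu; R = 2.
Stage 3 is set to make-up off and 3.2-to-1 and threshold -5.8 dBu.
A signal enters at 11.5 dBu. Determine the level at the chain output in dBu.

Stage 1: 20 dB above -8.5 dBu, reduced 20:1 to 1 dB above → -7.5 dBu.
Stage 2: 5 dB above -12.5 dBu, reduced 2:1 to 2.5 dB above → -10 dBu; +8 dB make-up → -2 dBu.
Stage 3: -2 dBu is 3.8 dB over -5.8 dBu; at 3.2:1 that becomes 1.1875 dB over, giving -4.6125 dBu.

-4.6125 dBu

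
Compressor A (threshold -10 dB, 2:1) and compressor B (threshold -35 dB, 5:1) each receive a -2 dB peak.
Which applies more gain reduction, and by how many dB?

B, by 22.4 dB

A: GR = 8 − 8/2 = 4 dB.
B: GR = 33 − 33/5 = 26.4 dB.
B applies 22.4 dB more gain reduction.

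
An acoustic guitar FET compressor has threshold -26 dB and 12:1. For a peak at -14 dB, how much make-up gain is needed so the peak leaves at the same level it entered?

11 dB

The peak compresses to -26 + 12/12 = -25 dB.
To reach -14 dB requires -14 − (-25) = 11 dB of make-up.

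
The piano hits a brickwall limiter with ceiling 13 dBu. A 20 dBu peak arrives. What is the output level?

At ∞:1, everything above 13 dBu is held at the ceiling.

13 dBu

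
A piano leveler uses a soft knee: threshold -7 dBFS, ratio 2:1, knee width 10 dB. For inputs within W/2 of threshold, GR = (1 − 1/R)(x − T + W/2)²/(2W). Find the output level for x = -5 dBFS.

-6.225 dBFS

x − T + W/2 = -5 − (-7) + 5 = 7.
GR = (1 − 1/2) × 7² / 20 = 0.5 × 49 / 20 = 1.225 dB.
Output = -5 − 1.225 = -6.225 dBFS.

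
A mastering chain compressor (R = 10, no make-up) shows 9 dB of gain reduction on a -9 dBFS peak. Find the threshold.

-19 dBFS

Gain reduction = -9 − (-18) = 9 dB; output overshoot = GR / (R − 1) = 9 / 9 = 1 dB.
Threshold = output − output overshoot = -18 − 1 = -19 dBFS.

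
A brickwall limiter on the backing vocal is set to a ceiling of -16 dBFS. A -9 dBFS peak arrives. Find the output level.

-16 dBFS

The limiter clamps the peak to its -16 dBFS ceiling.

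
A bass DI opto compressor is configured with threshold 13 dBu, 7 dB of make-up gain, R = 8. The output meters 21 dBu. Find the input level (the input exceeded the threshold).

21 dBu

Stripping the +7 dB make-up gives 14 dBu at the gain stage.
That's 1 dB above the 13 dBu threshold.
Input overshoot = R × output overshoot = 8 dB → input = 13 + 8 = 21 dBu.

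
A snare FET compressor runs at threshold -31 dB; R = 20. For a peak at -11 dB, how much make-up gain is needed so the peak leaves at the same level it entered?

19 dB

Overshoot 20 dB → 20/20 = 1 dB after compression, so the compressed level is -31 + 1 = -30 dB.
Make-up = target − compressed = -11 − (-30) = 19 dB.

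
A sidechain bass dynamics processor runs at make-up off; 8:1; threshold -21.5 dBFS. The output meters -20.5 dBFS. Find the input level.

The compressed level sits -20.5 − (-21.5) = 1 dB over threshold.
Before 8:1 compression the overshoot was 1 × 8 = 8 dB, so input = -21.5 + 8 = -13.5 dBFS.

-13.5 dBFS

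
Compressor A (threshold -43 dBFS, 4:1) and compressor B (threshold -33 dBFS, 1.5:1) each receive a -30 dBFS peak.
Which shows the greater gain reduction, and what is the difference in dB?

A, by 8.75 dB

A: 13 dB over, compressed to 3.25 dB over, so 9.75 dB of GR.
B: 3 dB over, compressed to 2 dB over, so 1 dB of GR.
A applies 8.75 dB more gain reduction.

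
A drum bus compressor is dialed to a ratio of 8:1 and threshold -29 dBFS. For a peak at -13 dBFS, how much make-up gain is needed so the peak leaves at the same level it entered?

14 dB

Overshoot 16 dB → 16/8 = 2 dB after compression, so the compressed level is -29 + 2 = -27 dBFS.
Make-up = target − compressed = -13 − (-27) = 14 dB.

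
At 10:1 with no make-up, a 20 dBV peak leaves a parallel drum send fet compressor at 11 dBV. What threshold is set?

Gain reduction = 20 − 11 = 9 dB; output overshoot = GR / (R − 1) = 9 / 9 = 1 dB.
Threshold = output − output overshoot = 11 − 1 = 10 dBV.

10 dBV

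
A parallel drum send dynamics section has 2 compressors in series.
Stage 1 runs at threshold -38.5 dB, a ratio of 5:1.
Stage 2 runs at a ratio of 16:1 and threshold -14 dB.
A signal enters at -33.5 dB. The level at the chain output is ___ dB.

Stage 1: overshoot 5 dB → 5/5 = 1 dB → -37.5 dB.
Stage 2: -37.5 dB ≤ -14 dB, so stage 2 doesn't engage; output -37.5 dB.

-37.5 dB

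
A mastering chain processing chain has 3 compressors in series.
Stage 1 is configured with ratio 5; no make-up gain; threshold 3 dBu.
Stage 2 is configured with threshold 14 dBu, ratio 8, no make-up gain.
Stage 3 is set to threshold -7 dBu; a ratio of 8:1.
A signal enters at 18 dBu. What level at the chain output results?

Stage 1: overshoot 15 dB → 15/5 = 3 dB → 6 dBu.
Stage 2: 6 dBu ≤ 14 dBu, so stage 2 doesn't engage; output 6 dBu.
Stage 3: 13 dB above -7 dBu, reduced 8:1 to 1.625 dB above → -5.375 dBu.

-5.375 dBu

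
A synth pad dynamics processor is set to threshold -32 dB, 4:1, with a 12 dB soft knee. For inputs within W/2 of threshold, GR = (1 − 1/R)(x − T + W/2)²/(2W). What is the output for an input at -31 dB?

x − T + W/2 = -31 − (-32) + 6 = 7.
GR = (1 − 1/4) × 7² / 24 = 0.75 × 49 / 24 = 1.53125 dB.
Output = -31 − 1.53125 = -32.53125 dB.

-32.53125 dB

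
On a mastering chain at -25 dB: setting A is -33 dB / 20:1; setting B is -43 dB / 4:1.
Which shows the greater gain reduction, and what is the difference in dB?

A: 8 dB over, compressed to 0.4 dB over, so 7.6 dB of GR.
B: 18 dB over, compressed to 4.5 dB over, so 13.5 dB of GR.
B reduces 5.9 dB more.

B, by 5.9 dB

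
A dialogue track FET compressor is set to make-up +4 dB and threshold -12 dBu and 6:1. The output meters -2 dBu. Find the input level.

Before make-up, the level was -2 − 4 = -6 dBu.
Post-compression overshoot = -6 − (-12) = 6 dB.
Input overshoot = R × output overshoot = 36 dB → input = -12 + 36 = 24 dBu.

24 dBu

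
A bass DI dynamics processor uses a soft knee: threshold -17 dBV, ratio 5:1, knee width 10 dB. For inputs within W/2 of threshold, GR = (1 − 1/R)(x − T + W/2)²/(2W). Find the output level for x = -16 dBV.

-17.44 dBV

x − T + W/2 = -16 − (-17) + 5 = 6.
GR = (1 − 1/5) × 6² / 20 = 0.8 × 36 / 20 = 1.44 dB.
Output = -16 − 1.44 = -17.44 dBV.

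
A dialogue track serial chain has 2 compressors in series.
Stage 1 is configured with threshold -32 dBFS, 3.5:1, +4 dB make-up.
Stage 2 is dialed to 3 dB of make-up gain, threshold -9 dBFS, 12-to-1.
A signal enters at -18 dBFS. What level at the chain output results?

Stage 1: -18 dBFS is 14 dB over -32 dBFS; at 3.5:1 that becomes 4 dB over, giving -28 dBFS; +4 dB make-up → -24 dBFS.
Stage 2: below threshold (-24 ≤ -9); passes unchanged; make-up brings it to -21 dBFS.

-21 dBFS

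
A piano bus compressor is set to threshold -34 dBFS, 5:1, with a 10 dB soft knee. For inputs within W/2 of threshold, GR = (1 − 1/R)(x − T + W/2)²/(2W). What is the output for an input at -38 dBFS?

x − T + W/2 = -38 − (-34) + 5 = 1.
GR = (1 − 1/5) × 1² / 20 = 0.8 × 1 / 20 = 0.04 dB.
Output = -38 − 0.04 = -38.04 dBFS.

-38.04 dBFS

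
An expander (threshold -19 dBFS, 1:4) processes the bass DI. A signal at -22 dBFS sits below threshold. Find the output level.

The input is 3 dB below the -19 dBFS threshold.
A 1:4 expander multiplies undershoot by 4: 3 × 4 = 12 dB below threshold.
Output = -19 − 12 = -31 dBFS.

-31 dBFS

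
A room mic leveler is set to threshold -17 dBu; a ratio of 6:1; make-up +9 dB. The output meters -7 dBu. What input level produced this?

-11 dBu

Before make-up, the level was -7 − 9 = -16 dBu.
The compressed level sits -16 − (-17) = 1 dB over threshold.
Input overshoot = R × output overshoot = 6 dB → input = -17 + 6 = -11 dBu.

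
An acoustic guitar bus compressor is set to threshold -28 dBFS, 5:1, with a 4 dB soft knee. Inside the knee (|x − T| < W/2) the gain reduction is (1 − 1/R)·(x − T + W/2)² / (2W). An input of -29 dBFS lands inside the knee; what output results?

-29.1 dBFS

x − T + W/2 = -29 − (-28) + 2 = 1.
GR = (1 − 1/5) × 1² / 8 = 0.8 × 1 / 8 = 0.1 dB.
Output = -29 − 0.1 = -29.1 dBFS.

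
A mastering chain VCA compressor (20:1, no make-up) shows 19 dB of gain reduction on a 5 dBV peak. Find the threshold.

-15 dBV

Let T be the threshold. Output overshoot = (input overshoot)/R, so -14 − T = (5 − T)/20.
20·(-14 − T) = 5 − T → 19·T = -280 − 5 = -285.
T = -285/19 = -15 dBV.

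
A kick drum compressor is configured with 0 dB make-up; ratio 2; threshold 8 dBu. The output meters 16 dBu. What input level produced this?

The compressed level sits 16 − 8 = 8 dB over threshold.
Input overshoot = R × output overshoot = 16 dB → input = 8 + 16 = 24 dBu.

24 dBu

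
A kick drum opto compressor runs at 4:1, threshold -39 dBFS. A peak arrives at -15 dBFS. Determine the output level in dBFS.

-33 dBFS

-15 dBFS sits 24 dB over threshold.
At 4:1 the overshoot is divided by 4, leaving 6 dB above threshold.
So the level is -39 + 6 = -33 dBFS.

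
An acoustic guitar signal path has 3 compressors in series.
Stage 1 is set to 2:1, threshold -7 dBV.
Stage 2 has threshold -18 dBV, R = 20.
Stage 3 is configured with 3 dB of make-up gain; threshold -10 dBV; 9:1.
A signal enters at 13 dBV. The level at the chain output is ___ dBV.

-13.95 dBV

Stage 1: 20 dB above -7 dBV, reduced 2:1 to 10 dB above → 3 dBV.
Stage 2: 21 dB above -18 dBV, reduced 20:1 to 1.05 dB above → -16.95 dBV.
Stage 3: -16.95 dBV is at or below the -10 dBV threshold — no compression; make-up brings it to -13.95 dBV.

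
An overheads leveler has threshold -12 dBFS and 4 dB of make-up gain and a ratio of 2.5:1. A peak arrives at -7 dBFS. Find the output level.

-6 dBFS

-7 dBFS sits 5 dB over threshold.
The 5 dB excess becomes 2 dB after 2.5:1 reduction.
So the level is -12 + 2 = -10 dBFS; make-up adds 4 dB, giving -6 dBFS.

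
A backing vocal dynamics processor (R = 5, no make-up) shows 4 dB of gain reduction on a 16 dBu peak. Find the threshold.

11 dBu

Input is 5 dB above T (since output overshoot × R = input overshoot: (12 − T)·5 = 16 − T gives T = 11 dBu).
Check: 11 + (16 − 11)/5 = 11 + 1 = 12 dBu. ✓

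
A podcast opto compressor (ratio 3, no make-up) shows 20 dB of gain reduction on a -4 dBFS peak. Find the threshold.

-34 dBFS

Gain reduction = -4 − (-24) = 20 dB; output overshoot = GR / (R − 1) = 20 / 2 = 10 dB.
Threshold = output − output overshoot = -24 − 10 = -34 dBFS.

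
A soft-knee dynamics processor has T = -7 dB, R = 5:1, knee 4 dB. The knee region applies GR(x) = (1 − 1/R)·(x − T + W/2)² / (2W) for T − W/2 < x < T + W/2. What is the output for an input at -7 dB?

x − T + W/2 = -7 − (-7) + 2 = 2.
GR = (1 − 1/5) × 2² / 8 = 0.8 × 4 / 8 = 0.4 dB.
Output = -7 − 0.4 = -7.4 dB.

-7.4 dB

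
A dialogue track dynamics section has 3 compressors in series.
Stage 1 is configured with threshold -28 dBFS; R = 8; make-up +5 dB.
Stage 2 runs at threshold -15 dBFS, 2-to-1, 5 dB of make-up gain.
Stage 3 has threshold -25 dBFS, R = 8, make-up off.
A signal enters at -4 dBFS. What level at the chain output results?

Stage 1: 24 dB above -28 dBFS, reduced 8:1 to 3 dB above → -25 dBFS; +5 dB make-up → -20 dBFS.
Stage 2: below threshold (-20 ≤ -15); passes unchanged; make-up brings it to -15 dBFS.
Stage 3: 10 dB above -25 dBFS, reduced 8:1 to 1.25 dB above → -23.75 dBFS.

-23.75 dBFS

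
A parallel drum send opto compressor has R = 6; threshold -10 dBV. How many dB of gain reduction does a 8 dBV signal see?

15 dB

Overshoot = 8 − (-10) = 18 dB.
At 6:1, output sits 18/6 = 3 dB above threshold.
So the signal is attenuated by 18 − 3 = 15 dB.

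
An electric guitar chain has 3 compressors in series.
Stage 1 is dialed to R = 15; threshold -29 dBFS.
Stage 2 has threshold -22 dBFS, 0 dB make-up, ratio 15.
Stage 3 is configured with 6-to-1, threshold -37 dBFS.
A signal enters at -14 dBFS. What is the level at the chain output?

-35.5 dBFS

Stage 1: 15 dB above -29 dBFS, reduced 15:1 to 1 dB above → -28 dBFS.
Stage 2: -28 dBFS ≤ -22 dBFS, so stage 2 doesn't engage; output -28 dBFS.
Stage 3: overshoot 9 dB → 9/6 = 1.5 dB → -35.5 dBFS.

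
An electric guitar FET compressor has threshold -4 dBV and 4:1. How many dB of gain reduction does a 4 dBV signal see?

6 dB

Overshoot = 4 − (-4) = 8 dB.
At 4:1, output sits 8/4 = 2 dB above threshold.
Gain reduction = 8 − 2 = 6 dB.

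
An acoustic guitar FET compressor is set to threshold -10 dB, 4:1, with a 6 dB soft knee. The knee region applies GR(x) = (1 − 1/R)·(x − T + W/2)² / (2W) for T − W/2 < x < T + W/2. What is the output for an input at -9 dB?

x − T + W/2 = -9 − (-10) + 3 = 4.
GR = (1 − 1/4) × 4² / 12 = 0.75 × 16 / 12 = 1 dB.
Output = -9 − 1 = -10 dB.

-10 dB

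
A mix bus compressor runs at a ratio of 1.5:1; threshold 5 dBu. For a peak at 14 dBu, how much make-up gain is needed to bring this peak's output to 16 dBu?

Overshoot 9 dB → 9/1.5 = 6 dB after compression, so the compressed level is 5 + 6 = 11 dBu.
Make-up = target − compressed = 16 − 11 = 5 dB.

5 dB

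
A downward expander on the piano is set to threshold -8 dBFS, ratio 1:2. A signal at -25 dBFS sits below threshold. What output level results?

-42 dBFS

The input is 17 dB below the -8 dBFS threshold.
A 1:2 expander multiplies undershoot by 2: 17 × 2 = 34 dB below threshold.
Output = -8 − 34 = -42 dBFS.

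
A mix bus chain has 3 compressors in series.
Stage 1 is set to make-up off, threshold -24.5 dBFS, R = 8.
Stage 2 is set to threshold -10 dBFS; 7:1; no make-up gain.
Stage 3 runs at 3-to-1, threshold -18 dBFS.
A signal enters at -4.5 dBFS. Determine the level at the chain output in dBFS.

-22 dBFS

Stage 1: 20 dB above -24.5 dBFS, reduced 8:1 to 2.5 dB above → -22 dBFS.
Stage 2: -22 dBFS is at or below the -10 dBFS threshold — no compression; output -22 dBFS.
Stage 3: -22 dBFS ≤ -18 dBFS, so stage 3 doesn't engage; output -22 dBFS.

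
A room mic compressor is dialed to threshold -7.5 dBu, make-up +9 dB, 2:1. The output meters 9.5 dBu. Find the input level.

8.5 dBu

Stripping the +9 dB make-up gives 0.5 dBu at the gain stage.
The compressed level sits 0.5 − (-7.5) = 8 dB over threshold.
Before 2:1 compression the overshoot was 8 × 2 = 16 dB, so input = -7.5 + 16 = 8.5 dBu.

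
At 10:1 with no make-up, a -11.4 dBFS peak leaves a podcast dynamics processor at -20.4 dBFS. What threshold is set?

Let T be the threshold. Output overshoot = (input overshoot)/R, so -20.4 − T = (-11.4 − T)/10.
10·(-20.4 − T) = -11.4 − T → 9·T = -204 − (-11.4) = -192.6.
T = -192.6/9 = -21.4 dBFS.

-21.4 dBFS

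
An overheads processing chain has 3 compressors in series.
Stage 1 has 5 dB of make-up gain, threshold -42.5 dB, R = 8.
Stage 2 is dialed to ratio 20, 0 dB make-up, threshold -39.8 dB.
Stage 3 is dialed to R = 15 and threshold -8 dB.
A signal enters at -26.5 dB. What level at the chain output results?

-39.585 dB

Stage 1: -26.5 dB is 16 dB over -42.5 dB; at 8:1 that becomes 2 dB over, giving -40.5 dB; +5 dB make-up → -35.5 dB.
Stage 2: 4.3 dB above -39.8 dB, reduced 20:1 to 0.215 dB above → -39.585 dB.
Stage 3: -39.585 dB is at or below the -8 dB threshold — no compression; output -39.585 dB.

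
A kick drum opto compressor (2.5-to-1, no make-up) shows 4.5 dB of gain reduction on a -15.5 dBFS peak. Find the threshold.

-23 dBFS

Gain reduction = -15.5 − (-20) = 4.5 dB; output overshoot = GR / (R − 1) = 4.5 / 1.5 = 3 dB.
Threshold = output − output overshoot = -20 − 3 = -23 dBFS.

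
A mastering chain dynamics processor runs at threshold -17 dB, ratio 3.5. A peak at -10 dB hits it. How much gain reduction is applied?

5 dB

The signal is 7 dB above threshold.
At 3.5:1, output sits 7/3.5 = 2 dB above threshold.
GR = overshoot in − overshoot out = 7 − 2 = 5 dB.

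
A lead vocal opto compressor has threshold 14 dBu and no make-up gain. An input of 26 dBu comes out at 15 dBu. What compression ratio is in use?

12:1

Input overshoot = 26 − 14 = 12 dB; output overshoot = 15 − 14 = 1 dB.
Ratio = 12 / 1 = 12.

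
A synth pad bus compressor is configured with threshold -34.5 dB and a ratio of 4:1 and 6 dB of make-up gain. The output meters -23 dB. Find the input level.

Stripping the +6 dB make-up gives -29 dB at the gain stage.
The compressed level sits -29 − (-34.5) = 5.5 dB over threshold.
Input overshoot = R × output overshoot = 22 dB → input = -34.5 + 22 = -12.5 dB.

-12.5 dB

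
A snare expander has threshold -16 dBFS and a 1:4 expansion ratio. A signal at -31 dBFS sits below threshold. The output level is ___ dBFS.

-76 dBFS

Below threshold, a 1:4 expander applies gain = (4−1)×(T − x) of attenuation.
(4−1) × 15 = 45 dB, so output = -31 − 45 = -76 dBFS.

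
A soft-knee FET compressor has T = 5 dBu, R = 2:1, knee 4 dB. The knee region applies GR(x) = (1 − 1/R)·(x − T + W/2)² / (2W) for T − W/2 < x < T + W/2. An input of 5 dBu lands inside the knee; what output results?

4.75 dBu

x − T + W/2 = 5 − 5 + 2 = 2.
GR = (1 − 1/2) × 2² / 8 = 0.5 × 4 / 8 = 0.25 dB.
Output = 5 − 0.25 = 4.75 dBu.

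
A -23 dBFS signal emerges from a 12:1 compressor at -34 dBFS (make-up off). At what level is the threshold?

Let T be the threshold. Output overshoot = (input overshoot)/R, so -34 − T = (-23 − T)/12.
12·(-34 − T) = -23 − T → 11·T = -408 − (-23) = -385.
T = -385/11 = -35 dBFS.

-35 dBFS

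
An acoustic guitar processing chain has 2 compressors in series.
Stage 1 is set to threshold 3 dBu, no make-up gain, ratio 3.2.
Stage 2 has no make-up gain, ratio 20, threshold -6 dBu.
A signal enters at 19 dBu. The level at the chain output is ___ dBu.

Stage 1: overshoot 16 dB → 16/3.2 = 5 dB → 8 dBu.
Stage 2: 8 dBu is 14 dB over -6 dBu; at 20:1 that becomes 0.7 dB over, giving -5.3 dBu.

-5.3 dBu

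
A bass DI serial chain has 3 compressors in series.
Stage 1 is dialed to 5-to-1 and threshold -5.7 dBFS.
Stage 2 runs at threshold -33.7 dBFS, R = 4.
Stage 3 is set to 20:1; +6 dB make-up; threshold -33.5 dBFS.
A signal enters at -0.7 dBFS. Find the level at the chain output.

-27.1475 dBFS

Stage 1: -0.7 dBFS is 5 dB over -5.7 dBFS; at 5:1 that becomes 1 dB over, giving -4.7 dBFS.
Stage 2: 29 dB above -33.7 dBFS, reduced 4:1 to 7.25 dB above → -26.45 dBFS.
Stage 3: 7.05 dB above -33.5 dBFS, reduced 20:1 to 0.3525 dB above → -33.1475 dBFS; +6 dB make-up → -27.1475 dBFS.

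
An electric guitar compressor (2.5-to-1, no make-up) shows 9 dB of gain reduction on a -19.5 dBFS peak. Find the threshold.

Let T be the threshold. Output overshoot = (input overshoot)/R, so -28.5 − T = (-19.5 − T)/2.5.
2.5·(-28.5 − T) = -19.5 − T → 1.5·T = -71.25 − (-19.5) = -51.75.
T = -51.75/1.5 = -34.5 dBFS.

-34.5 dBFS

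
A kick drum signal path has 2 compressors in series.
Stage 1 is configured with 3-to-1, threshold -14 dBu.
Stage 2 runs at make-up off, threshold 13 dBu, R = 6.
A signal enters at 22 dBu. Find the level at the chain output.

-2 dBu

Stage 1: 22 dBu is 36 dB over -14 dBu; at 3:1 that becomes 12 dB over, giving -2 dBu.
Stage 2: below threshold (-2 ≤ 13); passes unchanged; output -2 dBu.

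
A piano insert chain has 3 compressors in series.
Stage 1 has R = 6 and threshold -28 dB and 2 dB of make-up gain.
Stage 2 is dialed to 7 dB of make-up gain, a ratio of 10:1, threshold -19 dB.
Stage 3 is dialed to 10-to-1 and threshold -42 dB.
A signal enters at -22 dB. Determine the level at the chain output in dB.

Stage 1: -22 dB is 6 dB over -28 dB; at 6:1 that becomes 1 dB over, giving -27 dB; +2 dB make-up → -25 dB.
Stage 2: -25 dB ≤ -19 dB, so stage 2 doesn't engage; make-up brings it to -18 dB.
Stage 3: overshoot 24 dB → 24/10 = 2.4 dB → -39.6 dB.

-39.6 dB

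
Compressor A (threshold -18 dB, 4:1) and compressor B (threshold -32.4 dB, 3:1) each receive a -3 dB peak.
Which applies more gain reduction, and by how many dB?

A: GR = 15 − 15/4 = 11.25 dB.
B: GR = 29.4 − 29.4/3 = 19.6 dB.
Difference: 8.35 dB in favour of B.

B, by 8.35 dB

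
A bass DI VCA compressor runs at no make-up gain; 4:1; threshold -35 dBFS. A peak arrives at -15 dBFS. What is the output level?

-15 dBFS sits 20 dB over threshold.
The 20 dB excess becomes 5 dB after 4:1 reduction.
That puts the output at -30 dBFS.

-30 dBFS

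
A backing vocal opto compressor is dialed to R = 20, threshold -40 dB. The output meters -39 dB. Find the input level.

That's 1 dB above the -40 dB threshold.
Input overshoot = R × output overshoot = 20 dB → input = -40 + 20 = -20 dB.

-20 dB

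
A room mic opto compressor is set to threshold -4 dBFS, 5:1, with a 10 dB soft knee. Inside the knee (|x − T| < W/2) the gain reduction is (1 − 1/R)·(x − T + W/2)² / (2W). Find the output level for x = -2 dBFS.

x − T + W/2 = -2 − (-4) + 5 = 7.
GR = (1 − 1/5) × 7² / 20 = 0.8 × 49 / 20 = 1.96 dB.
Output = -2 − 1.96 = -3.96 dBFS.

-3.96 dBFS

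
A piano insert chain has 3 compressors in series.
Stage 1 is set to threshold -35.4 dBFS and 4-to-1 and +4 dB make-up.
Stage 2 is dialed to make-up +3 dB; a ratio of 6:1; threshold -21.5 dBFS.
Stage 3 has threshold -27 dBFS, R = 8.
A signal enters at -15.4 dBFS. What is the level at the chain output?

Stage 1: 20 dB above -35.4 dBFS, reduced 4:1 to 5 dB above → -30.4 dBFS; +4 dB make-up → -26.4 dBFS.
Stage 2: -26.4 dBFS is at or below the -21.5 dBFS threshold — no compression; make-up brings it to -23.4 dBFS.
Stage 3: 3.6 dB above -27 dBFS, reduced 8:1 to 0.45 dB above → -26.55 dBFS.

-26.55 dBFS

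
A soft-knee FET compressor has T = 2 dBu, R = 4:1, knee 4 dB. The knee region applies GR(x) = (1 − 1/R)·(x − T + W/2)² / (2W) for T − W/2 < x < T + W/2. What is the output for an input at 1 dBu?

x − T + W/2 = 1 − 2 + 2 = 1.
GR = (1 − 1/4) × 1² / 8 = 0.75 × 1 / 8 = 0.09375 dB.
Output = 1 − 0.09375 = 0.90625 dBu.

0.90625 dBu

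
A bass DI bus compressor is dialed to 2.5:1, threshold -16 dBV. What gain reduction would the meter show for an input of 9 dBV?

15 dB

9 dBV exceeds the threshold by 25 dB.
At 2.5:1, output sits 25/2.5 = 10 dB above threshold.
GR = overshoot in − overshoot out = 25 − 10 = 15 dB.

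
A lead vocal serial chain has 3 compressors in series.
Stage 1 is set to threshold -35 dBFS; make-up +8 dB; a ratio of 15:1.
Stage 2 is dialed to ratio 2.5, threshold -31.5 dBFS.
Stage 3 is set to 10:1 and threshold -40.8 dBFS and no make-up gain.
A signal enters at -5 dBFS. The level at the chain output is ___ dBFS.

Stage 1: 30 dB above -35 dBFS, reduced 15:1 to 2 dB above → -33 dBFS; +8 dB make-up → -25 dBFS.
Stage 2: 6.5 dB above -31.5 dBFS, reduced 2.5:1 to 2.6 dB above → -28.9 dBFS.
Stage 3: -28.9 dBFS is 11.9 dB over -40.8 dBFS; at 10:1 that becomes 1.19 dB over, giving -39.61 dBFS.

-39.61 dBFS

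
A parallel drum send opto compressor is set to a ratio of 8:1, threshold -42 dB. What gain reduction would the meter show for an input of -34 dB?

7 dB

The signal is 8 dB above threshold.
A 8:1 ratio leaves 1 dB of that excess.
Gain reduction = 8 − 1 = 7 dB.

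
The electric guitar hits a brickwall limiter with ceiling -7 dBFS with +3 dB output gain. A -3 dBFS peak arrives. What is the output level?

-4 dBFS

A brickwall limiter is an ∞:1 compressor: any input above the ceiling is clamped to -7 dBFS.
Output gain then adds 3 dB: -7 + 3 = -4 dBFS.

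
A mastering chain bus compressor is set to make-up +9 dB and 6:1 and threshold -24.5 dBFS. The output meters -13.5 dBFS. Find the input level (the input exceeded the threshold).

-12.5 dBFS

Before make-up, the level was -13.5 − 9 = -22.5 dBFS.
Post-compression overshoot = -22.5 − (-24.5) = 2 dB.
Before 6:1 compression the overshoot was 2 × 6 = 12 dB, so input = -24.5 + 12 = -12.5 dBFS.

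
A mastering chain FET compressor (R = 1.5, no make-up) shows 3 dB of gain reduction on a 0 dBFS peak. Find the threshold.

-9 dBFS

Let T be the threshold. Output overshoot = (input overshoot)/R, so -3 − T = (0 − T)/1.5.
1.5·(-3 − T) = 0 − T → 0.5·T = -4.5 − 0 = -4.5.
T = -4.5/0.5 = -9 dBFS.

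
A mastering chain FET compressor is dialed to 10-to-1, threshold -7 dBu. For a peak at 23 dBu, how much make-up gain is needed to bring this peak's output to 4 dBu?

Overshoot 30 dB → 30/10 = 3 dB after compression, so the compressed level is -7 + 3 = -4 dBu.
Make-up = target − compressed = 4 − (-4) = 8 dB.

8 dB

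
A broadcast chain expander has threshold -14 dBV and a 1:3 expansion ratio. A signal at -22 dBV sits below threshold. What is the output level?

Undershoot = (-14) − (-22) = 8 dB.
At 1:3, that expands to 24 dB under threshold.
Output = -14 − 24 = -38 dBV.

-38 dBV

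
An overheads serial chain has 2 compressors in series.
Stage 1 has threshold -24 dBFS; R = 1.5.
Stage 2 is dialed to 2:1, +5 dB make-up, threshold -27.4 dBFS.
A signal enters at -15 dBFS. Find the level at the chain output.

Stage 1: overshoot 9 dB → 9/1.5 = 6 dB → -18 dBFS.
Stage 2: 9.4 dB above -27.4 dBFS, reduced 2:1 to 4.7 dB above → -22.7 dBFS; +5 dB make-up → -17.7 dBFS.

-17.7 dBFS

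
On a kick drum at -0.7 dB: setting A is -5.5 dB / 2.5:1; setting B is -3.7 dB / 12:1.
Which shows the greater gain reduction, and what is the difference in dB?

A: GR = 4.8 − 4.8/2.5 = 2.88 dB.
B: GR = 3 − 3/12 = 2.75 dB.
Difference: 0.13 dB in favour of A.

A, by 0.13 dB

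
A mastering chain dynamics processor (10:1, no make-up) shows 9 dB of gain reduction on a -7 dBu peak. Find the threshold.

Let T be the threshold. Output overshoot = (input overshoot)/R, so -16 − T = (-7 − T)/10.
10·(-16 − T) = -7 − T → 9·T = -160 − (-7) = -153.
T = -153/9 = -17 dBu.

-17 dBu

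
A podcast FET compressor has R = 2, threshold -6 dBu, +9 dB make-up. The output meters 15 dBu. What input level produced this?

Remove make-up: 15 − 9 = 6 dBu.
Post-compression overshoot = 6 − (-6) = 12 dB.
Before 2:1 compression the overshoot was 12 × 2 = 24 dB, so input = -6 + 24 = 18 dBu.

18 dBu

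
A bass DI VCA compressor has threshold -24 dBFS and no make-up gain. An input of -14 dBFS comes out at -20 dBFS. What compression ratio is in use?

2.5:1

Input overshoot = -14 − (-24) = 10 dB; output overshoot = -20 − (-24) = 4 dB.
Ratio = 10 / 4 = 2.5.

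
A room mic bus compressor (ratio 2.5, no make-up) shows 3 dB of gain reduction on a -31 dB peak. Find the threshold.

Input is 5 dB above T (since output overshoot × R = input overshoot: (-34 − T)·2.5 = -31 − T gives T = -36 dB).
Check: -36 + (-31 − (-36))/2.5 = -36 + 2 = -34 dB. ✓

-36 dB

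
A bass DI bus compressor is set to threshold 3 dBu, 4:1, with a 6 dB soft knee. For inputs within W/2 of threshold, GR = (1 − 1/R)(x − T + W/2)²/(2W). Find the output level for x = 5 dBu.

x − T + W/2 = 5 − 3 + 3 = 5.
GR = (1 − 1/4) × 5² / 12 = 0.75 × 25 / 12 = 1.5625 dB.
Output = 5 − 1.5625 = 3.4375 dBu.

3.4375 dBu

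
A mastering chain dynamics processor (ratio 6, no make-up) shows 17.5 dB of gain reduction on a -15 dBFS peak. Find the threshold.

Input is 21 dB above T (since output overshoot × R = input overshoot: (-32.5 − T)·6 = -15 − T gives T = -36 dBFS).
Check: -36 + (-15 − (-36))/6 = -36 + 3.5 = -32.5 dBFS. ✓

-36 dBFS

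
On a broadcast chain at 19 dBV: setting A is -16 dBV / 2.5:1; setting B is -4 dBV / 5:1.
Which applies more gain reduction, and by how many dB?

A: 35 dB over, compressed to 14 dB over, so 21 dB of GR.
B: 23 dB over, compressed to 4.6 dB over, so 18.4 dB of GR.
A reduces 2.6 dB more.

A, by 2.6 dB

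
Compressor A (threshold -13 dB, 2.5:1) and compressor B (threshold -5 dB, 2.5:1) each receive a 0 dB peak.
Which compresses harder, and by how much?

A, by 4.8 dB

A: overshoot 13 dB → output overshoot 5.2 dB → GR 7.8 dB.
B: overshoot 5 dB → output overshoot 2 dB → GR 3 dB.
A reduces 4.8 dB more.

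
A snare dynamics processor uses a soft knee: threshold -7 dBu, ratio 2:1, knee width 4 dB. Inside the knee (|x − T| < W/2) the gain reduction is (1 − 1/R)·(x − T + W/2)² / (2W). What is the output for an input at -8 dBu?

x − T + W/2 = -8 − (-7) + 2 = 1.
GR = (1 − 1/2) × 1² / 8 = 0.5 × 1 / 8 = 0.0625 dB.
Output = -8 − 0.0625 = -8.0625 dBu.

-8.0625 dBu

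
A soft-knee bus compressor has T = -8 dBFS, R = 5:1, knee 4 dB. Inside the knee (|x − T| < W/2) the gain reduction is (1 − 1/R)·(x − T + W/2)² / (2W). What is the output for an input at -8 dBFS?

x − T + W/2 = -8 − (-8) + 2 = 2.
GR = (1 − 1/5) × 2² / 8 = 0.8 × 4 / 8 = 0.4 dB.
Output = -8 − 0.4 = -8.4 dBFS.

-8.4 dBFS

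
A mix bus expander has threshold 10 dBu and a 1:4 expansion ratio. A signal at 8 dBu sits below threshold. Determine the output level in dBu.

The input is 2 dB below the 10 dBu threshold.
A 1:4 expander multiplies undershoot by 4: 2 × 4 = 8 dB below threshold.
Output = 10 − 8 = 2 dBu.

2 dBu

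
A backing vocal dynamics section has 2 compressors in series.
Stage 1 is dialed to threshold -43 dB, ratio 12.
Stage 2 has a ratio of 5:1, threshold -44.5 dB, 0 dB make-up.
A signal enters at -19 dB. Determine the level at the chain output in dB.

Stage 1: 24 dB above -43 dB, reduced 12:1 to 2 dB above → -41 dB.
Stage 2: 3.5 dB above -44.5 dB, reduced 5:1 to 0.7 dB above → -43.8 dB.

-43.8 dB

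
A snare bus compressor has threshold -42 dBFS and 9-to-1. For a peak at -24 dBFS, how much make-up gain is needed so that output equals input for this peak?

The peak compresses to -42 + 18/9 = -40 dBFS.
To reach -24 dBFS requires -24 − (-40) = 16 dB of make-up.

16 dB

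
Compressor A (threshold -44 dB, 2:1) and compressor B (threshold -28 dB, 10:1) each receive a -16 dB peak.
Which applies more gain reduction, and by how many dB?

A, by 3.2 dB

A: 28 dB over, compressed to 14 dB over, so 14 dB of GR.
B: 12 dB over, compressed to 1.2 dB over, so 10.8 dB of GR.
Difference: 3.2 dB in favour of A.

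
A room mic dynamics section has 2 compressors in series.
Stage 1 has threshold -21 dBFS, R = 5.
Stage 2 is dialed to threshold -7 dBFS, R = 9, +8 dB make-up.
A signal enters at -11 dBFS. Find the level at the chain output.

-11 dBFS

Stage 1: overshoot 10 dB → 10/5 = 2 dB → -19 dBFS.
Stage 2: -19 dBFS is at or below the -7 dBFS threshold — no compression; make-up brings it to -11 dBFS.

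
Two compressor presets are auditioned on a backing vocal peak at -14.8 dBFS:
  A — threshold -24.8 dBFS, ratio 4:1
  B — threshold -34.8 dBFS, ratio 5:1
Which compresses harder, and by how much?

B, by 8.5 dB

A: overshoot 10 dB → output overshoot 2.5 dB → GR 7.5 dB.
B: overshoot 20 dB → output overshoot 4 dB → GR 16 dB.
B reduces 8.5 dB more.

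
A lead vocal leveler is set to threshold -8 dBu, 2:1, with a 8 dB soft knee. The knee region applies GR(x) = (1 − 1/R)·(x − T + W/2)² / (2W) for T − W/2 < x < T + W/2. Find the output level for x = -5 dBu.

-6.53125 dBu

x − T + W/2 = -5 − (-8) + 4 = 7.
GR = (1 − 1/2) × 7² / 16 = 0.5 × 49 / 16 = 1.53125 dB.
Output = -5 − 1.53125 = -6.53125 dBu.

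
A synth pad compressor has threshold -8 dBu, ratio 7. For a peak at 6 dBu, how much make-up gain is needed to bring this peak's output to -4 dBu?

The peak compresses to -8 + 14/7 = -6 dBu.
To reach -4 dBu requires -4 − (-6) = 2 dB of make-up.

2 dB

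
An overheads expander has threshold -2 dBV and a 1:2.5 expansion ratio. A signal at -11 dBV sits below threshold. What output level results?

The input is 9 dB below the -2 dBV threshold.
A 1:2.5 expander multiplies undershoot by 2.5: 9 × 2.5 = 22.5 dB below threshold.
Output = -2 − 22.5 = -24.5 dBV.

-24.5 dBV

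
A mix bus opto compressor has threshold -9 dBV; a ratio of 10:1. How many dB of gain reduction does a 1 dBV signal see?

Overshoot = 1 − (-9) = 10 dB.
At 10:1, output sits 10/10 = 1 dB above threshold.
GR = overshoot in − overshoot out = 10 − 1 = 9 dB.

9 dB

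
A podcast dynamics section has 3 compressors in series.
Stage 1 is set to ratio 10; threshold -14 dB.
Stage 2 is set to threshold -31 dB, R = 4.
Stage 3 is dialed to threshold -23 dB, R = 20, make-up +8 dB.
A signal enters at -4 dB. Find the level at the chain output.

Stage 1: 10 dB above -14 dB, reduced 10:1 to 1 dB above → -13 dB.
Stage 2: 18 dB above -31 dB, reduced 4:1 to 4.5 dB above → -26.5 dB.
Stage 3: -26.5 dB is at or below the -23 dB threshold — no compression; make-up brings it to -18.5 dB.

-18.5 dB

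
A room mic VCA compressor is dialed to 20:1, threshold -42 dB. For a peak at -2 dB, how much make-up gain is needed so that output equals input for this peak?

38 dB

The peak compresses to -42 + 40/20 = -40 dB.
To reach -2 dB requires -2 − (-40) = 38 dB of make-up.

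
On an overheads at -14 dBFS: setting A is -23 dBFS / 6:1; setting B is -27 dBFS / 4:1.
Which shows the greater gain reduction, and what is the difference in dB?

B, by 2.25 dB

A: GR = 9 − 9/6 = 7.5 dB.
B: GR = 13 − 13/4 = 9.75 dB.
Difference: 2.25 dB in favour of B.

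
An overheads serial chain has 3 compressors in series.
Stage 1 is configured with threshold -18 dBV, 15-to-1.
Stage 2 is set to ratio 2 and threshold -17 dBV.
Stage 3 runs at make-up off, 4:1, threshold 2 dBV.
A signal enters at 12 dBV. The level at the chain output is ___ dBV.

-16.5 dBV

Stage 1: 30 dB above -18 dBV, reduced 15:1 to 2 dB above → -16 dBV.
Stage 2: -16 dBV is 1 dB over -17 dBV; at 2:1 that becomes 0.5 dB over, giving -16.5 dBV.
Stage 3: below threshold (-16.5 ≤ 2); passes unchanged; output -16.5 dBV.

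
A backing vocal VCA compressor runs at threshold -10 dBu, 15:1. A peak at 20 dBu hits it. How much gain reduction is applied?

Overshoot = 20 − (-10) = 30 dB.
At 15:1, output sits 30/15 = 2 dB above threshold.
So the signal is attenuated by 30 − 2 = 28 dB.

28 dB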